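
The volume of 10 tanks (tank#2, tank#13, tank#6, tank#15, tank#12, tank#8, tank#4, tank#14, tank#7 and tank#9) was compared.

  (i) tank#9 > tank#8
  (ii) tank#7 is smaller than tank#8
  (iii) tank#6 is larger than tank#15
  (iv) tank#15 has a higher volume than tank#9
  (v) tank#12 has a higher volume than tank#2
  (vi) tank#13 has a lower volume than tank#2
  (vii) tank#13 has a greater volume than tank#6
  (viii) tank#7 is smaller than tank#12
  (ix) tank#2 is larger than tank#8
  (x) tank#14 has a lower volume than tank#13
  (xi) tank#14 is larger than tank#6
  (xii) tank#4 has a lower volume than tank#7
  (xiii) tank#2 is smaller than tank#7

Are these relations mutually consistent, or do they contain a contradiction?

inconsistent

We have tank#2 < tank#7 stated directly, yet also tank#7 < tank#8 < tank#9 < tank#15 < tank#6 < tank#14 < tank#13 < tank#2 by chaining the others — so tank#7 < tank#2. Contradiction.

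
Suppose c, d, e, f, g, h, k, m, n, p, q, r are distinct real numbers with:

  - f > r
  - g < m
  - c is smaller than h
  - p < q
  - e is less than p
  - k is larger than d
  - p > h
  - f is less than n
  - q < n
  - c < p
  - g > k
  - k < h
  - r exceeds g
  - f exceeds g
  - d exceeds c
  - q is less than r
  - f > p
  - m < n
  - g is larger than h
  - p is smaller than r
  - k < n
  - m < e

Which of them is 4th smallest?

h

The consecutive relations fix a unique order: c < d < k < h < g < m < e < p < q < r < f < n.
Counting 4 from the smallest end gives h.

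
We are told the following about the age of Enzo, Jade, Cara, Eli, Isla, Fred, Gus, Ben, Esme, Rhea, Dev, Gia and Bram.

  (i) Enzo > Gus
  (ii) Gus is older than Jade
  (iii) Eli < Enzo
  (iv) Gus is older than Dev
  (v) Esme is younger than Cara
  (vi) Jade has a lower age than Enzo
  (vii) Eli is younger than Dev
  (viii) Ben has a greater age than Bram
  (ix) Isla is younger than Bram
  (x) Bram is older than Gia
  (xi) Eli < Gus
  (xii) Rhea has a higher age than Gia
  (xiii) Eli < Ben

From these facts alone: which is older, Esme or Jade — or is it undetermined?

Following every chain through Esme: above Esme we get Cara.
Jade is not reached, and no chain runs the other way from Jade to Esme.
So the given relations leave the order of Esme and Jade undetermined.

undetermined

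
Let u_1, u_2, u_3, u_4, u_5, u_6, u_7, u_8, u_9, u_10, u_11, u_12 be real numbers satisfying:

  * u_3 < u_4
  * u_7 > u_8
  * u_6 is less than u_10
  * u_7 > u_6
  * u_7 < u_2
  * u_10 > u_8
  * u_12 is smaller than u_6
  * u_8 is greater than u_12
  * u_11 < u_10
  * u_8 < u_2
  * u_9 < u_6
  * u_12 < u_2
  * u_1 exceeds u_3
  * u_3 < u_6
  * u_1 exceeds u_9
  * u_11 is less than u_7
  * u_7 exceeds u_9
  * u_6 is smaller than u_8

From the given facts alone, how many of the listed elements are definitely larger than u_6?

The elements the relations force above u_6 are u_8, u_10, u_7, u_2 — no chain reaches any other.
That is 4.

4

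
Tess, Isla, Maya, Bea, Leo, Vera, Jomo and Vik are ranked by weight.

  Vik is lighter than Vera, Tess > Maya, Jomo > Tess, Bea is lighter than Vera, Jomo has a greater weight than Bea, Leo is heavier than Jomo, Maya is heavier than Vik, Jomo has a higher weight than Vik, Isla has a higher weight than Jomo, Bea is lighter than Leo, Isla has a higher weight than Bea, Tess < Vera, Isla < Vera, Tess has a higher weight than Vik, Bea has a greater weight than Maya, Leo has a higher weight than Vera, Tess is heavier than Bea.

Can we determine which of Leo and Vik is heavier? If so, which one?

The relevant relations are Vik < Maya; Maya < Bea; Bea < Tess; Tess < Jomo; Jomo < Isla; Isla < Vera; Vera < Leo.
Chaining these gives Vik < Maya < Bea < Tess < Jomo < Isla < Vera < Leo.
So Leo is heavier.

Leo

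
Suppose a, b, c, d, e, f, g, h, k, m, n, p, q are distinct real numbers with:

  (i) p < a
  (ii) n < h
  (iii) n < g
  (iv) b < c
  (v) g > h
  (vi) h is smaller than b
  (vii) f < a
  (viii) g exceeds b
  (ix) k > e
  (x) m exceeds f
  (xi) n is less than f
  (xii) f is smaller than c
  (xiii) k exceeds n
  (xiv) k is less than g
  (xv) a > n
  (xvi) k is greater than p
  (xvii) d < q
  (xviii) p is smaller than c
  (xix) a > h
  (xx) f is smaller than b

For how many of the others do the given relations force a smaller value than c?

From c the given relations immediately reach f, p, b.
From those, n, h — 5 in total.
No other element is forced below c by the given relations, so the count is 5.

5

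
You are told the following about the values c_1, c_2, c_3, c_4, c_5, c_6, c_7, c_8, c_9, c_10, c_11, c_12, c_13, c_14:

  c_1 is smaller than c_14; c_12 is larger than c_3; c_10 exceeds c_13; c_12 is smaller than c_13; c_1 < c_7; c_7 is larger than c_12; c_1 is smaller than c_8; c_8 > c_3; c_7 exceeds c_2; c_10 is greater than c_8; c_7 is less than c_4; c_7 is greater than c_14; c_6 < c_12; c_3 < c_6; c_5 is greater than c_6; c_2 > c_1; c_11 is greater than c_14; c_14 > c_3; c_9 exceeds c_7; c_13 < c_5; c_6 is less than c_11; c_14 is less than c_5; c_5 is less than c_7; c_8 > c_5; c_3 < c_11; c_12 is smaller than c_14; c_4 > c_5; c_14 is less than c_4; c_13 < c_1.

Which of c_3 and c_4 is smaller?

Link the given pairs in sequence: c_3 < c_6; c_6 < c_12; c_12 < c_13; c_13 < c_1; c_1 < c_14; c_14 < c_5; c_5 < c_7; c_7 < c_4.
Chaining these gives c_3 < c_6 < c_12 < c_13 < c_1 < c_14 < c_5 < c_7 < c_4.
So c_3 < c_4; c_3 is the smaller of the two.

c_3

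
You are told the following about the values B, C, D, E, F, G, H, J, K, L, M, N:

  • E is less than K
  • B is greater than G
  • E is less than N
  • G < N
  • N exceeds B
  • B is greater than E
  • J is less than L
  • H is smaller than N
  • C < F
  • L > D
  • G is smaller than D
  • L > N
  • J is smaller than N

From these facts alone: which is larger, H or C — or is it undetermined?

undetermined

Following every chain through H: above H we get N, L.
C is not reached, and no chain runs the other way from C to H.
So the given relations leave the order of H and C undetermined.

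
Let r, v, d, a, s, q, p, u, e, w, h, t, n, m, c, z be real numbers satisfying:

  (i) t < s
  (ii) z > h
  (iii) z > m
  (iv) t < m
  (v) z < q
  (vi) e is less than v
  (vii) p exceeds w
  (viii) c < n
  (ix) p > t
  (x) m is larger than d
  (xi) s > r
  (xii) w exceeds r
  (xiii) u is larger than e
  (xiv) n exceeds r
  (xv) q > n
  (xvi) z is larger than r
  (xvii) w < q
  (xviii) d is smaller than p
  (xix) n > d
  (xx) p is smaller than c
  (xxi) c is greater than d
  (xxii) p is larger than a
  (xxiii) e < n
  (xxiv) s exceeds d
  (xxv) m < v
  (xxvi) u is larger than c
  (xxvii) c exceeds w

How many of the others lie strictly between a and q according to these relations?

The relations place a below q. An element lies strictly between them when it is forced above a and also forced below q.
Above a: {p, c, u, n}. Below q: {r, d, t, m, e, w, p, h, c, z, n}.
Intersection: {p, c, n} — 3.

3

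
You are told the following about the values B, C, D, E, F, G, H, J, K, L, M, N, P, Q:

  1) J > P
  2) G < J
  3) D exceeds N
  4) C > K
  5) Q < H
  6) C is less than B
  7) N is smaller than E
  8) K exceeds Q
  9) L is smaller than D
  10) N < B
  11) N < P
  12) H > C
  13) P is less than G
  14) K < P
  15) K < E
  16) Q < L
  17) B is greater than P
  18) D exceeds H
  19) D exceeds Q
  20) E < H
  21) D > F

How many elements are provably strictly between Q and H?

Chaining upward from Q reaches: K, P, L, C, B, E, G, D, J.
Chaining downward from H reaches: K, N, C, E.
Strictly between Q and H are those in both lists: K, C, E — 3 elements.

3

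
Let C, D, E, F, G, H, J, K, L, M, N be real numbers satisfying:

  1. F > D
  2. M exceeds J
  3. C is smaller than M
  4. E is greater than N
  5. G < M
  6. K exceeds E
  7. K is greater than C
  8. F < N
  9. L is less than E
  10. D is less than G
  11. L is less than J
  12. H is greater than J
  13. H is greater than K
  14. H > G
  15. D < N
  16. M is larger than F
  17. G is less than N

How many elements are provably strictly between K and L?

1

Chaining upward from L reaches: J, E, M, H.
Chaining downward from K reaches: C, D, G, F, N, E.
Strictly between L and K are those in both lists: E — 1 element.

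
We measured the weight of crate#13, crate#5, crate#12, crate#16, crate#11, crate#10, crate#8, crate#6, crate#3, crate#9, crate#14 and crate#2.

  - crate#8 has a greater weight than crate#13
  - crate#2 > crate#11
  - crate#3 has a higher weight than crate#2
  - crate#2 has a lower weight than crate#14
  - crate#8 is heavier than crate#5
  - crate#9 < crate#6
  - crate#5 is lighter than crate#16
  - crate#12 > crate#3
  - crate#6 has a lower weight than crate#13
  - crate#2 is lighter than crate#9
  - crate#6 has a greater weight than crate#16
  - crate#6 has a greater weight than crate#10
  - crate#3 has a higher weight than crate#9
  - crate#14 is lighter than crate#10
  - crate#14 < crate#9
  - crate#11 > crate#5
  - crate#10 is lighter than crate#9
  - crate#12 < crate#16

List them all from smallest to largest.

Each adjacent pair is fixed by a given relation: crate#5 < crate#11; crate#11 < crate#2; crate#2 < crate#14; crate#14 < crate#10; crate#10 < crate#9; crate#9 < crate#3; crate#3 < crate#12; crate#12 < crate#16; crate#16 < crate#6; crate#6 < crate#13; crate#13 < crate#8. Chaining them end to end gives the full order.

crate#5 < crate#11 < crate#2 < crate#14 < crate#10 < crate#9 < crate#3 < crate#12 < crate#16 < crate#6 < crate#13 < crate#8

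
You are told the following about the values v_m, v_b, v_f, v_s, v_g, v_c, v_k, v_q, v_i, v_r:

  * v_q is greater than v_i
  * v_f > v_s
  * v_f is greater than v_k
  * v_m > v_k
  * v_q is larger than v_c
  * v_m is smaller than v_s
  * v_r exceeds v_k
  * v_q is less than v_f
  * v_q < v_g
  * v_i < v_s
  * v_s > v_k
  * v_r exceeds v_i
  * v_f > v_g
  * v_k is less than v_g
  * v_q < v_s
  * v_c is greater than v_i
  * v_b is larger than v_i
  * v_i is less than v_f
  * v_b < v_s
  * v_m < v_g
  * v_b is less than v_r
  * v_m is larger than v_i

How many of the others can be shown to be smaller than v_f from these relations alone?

The elements the relations force below v_f are v_i, v_k, v_c, v_q, v_b, v_m, v_g, v_s — no chain reaches any other.
That is 8.

8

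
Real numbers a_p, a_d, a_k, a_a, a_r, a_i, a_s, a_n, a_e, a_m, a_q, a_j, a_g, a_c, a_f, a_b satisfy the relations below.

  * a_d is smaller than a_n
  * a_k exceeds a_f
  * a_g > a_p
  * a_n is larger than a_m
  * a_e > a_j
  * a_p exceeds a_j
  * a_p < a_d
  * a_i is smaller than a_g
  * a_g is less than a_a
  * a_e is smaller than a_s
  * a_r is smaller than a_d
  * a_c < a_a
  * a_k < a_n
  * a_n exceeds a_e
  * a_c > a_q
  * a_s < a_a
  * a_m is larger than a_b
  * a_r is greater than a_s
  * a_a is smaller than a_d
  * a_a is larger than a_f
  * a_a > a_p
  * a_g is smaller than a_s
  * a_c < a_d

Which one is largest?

Chaining downward from a_n: directly below it, a_e, a_m, a_d, a_k; then a_f, a_c, a_b, a_j, a_p, a_r, a_a; then a_q, a_g, a_s; then a_i.
That covers every other element, and nothing is given above a_n, so a_n is the largest.

a_n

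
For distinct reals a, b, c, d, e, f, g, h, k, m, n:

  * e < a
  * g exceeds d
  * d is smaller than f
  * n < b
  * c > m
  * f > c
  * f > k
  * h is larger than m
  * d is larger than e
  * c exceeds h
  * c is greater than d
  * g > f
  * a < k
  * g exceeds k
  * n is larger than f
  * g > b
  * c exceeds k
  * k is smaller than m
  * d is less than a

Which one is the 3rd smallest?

a

Chaining the given pairs: e < d < a < k < m < h < c < f < n < b < g.
Counting 3 from the smallest end gives a.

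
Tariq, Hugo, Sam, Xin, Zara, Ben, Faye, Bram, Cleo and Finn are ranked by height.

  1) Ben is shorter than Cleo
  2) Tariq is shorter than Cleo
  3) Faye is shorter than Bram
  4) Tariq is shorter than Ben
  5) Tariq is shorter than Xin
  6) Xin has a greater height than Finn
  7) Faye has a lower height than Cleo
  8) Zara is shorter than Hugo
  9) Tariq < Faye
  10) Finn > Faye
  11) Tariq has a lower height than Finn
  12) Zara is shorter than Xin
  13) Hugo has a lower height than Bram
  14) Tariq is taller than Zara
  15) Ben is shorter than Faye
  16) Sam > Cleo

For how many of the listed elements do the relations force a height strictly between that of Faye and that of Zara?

Chaining upward from Zara reaches: Tariq, Hugo, Ben, Finn, Xin, Cleo, Bram, Sam.
Chaining downward from Faye reaches: Tariq, Ben.
Strictly between Zara and Faye are those in both lists: Tariq, Ben — 2 elements.

2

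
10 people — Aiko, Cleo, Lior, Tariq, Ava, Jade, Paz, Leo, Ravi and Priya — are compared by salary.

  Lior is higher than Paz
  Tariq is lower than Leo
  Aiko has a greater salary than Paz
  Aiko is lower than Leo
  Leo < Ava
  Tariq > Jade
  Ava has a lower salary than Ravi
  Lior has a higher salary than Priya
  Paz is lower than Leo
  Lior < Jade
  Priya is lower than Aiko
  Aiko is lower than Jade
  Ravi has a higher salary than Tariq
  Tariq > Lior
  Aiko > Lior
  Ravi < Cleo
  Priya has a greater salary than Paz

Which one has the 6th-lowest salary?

Tariq

Piecing the relations together gives one ordering: Paz < Priya < Lior < Aiko < Jade < Tariq < Leo < Ava < Ravi < Cleo.
Counting 6 from the smallest end gives Tariq.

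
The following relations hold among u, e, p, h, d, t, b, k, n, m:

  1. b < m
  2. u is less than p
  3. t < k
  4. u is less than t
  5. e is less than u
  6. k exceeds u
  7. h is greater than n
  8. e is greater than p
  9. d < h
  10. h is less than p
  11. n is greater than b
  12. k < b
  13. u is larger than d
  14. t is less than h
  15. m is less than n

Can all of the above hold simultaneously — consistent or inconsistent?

inconsistent

We have e < u stated directly, yet also u < t < k < b < m < n < h < p < e by chaining the others — so u < e. Contradiction.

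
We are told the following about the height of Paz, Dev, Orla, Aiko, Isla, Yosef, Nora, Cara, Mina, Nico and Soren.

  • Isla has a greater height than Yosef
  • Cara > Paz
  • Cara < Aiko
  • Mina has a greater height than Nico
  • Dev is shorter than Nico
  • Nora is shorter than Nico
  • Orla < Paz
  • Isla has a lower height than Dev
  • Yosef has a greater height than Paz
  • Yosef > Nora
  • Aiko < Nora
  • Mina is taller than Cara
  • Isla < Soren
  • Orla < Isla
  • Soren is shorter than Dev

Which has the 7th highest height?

Nora

Piecing the relations together gives one ordering: Orla < Paz < Cara < Aiko < Nora < Yosef < Isla < Soren < Dev < Nico < Mina.
The 7th largest is Nora.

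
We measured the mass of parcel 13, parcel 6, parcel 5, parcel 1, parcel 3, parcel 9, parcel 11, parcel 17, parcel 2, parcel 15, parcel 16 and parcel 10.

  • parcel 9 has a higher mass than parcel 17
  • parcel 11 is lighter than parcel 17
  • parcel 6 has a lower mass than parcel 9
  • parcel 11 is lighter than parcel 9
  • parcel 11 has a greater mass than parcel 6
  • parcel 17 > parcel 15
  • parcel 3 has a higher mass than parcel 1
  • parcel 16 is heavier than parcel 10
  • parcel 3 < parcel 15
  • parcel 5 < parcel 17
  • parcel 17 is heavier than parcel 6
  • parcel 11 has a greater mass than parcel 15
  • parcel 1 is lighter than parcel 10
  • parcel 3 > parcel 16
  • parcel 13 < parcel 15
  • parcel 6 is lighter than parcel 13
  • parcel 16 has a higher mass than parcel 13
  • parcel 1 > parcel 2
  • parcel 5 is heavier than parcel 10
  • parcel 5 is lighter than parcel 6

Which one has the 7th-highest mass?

parcel 13

Piecing the relations together gives one ordering: parcel 2 < parcel 1 < parcel 10 < parcel 5 < parcel 6 < parcel 13 < parcel 16 < parcel 3 < parcel 15 < parcel 11 < parcel 17 < parcel 9.
The 7th largest is parcel 13.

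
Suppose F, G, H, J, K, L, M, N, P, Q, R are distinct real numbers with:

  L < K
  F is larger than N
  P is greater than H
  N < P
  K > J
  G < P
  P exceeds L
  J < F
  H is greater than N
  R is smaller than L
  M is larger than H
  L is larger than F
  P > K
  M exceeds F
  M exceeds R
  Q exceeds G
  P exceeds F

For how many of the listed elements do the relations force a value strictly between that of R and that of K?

1

Chaining upward from R reaches: L, M, P.
Chaining downward from K reaches: N, J, F, L.
Strictly between R and K are those in both lists: L — 1 element.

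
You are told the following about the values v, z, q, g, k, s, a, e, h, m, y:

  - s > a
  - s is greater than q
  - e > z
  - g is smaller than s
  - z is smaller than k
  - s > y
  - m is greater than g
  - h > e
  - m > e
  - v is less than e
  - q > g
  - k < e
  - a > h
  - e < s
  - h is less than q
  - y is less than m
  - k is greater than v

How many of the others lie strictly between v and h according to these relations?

Chaining upward from v reaches: k, e, m, a, q, s.
Chaining downward from h reaches: z, k, e.
Strictly between v and h are those in both lists: k, e — 2 elements.

2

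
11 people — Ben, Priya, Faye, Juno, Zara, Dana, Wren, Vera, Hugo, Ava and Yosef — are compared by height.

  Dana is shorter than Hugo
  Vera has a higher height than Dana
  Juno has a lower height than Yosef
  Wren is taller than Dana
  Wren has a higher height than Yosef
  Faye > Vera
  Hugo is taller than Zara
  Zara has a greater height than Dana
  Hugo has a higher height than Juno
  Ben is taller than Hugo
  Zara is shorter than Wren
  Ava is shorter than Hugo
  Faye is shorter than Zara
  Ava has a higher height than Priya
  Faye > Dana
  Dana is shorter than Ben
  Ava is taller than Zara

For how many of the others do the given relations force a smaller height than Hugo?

From Hugo the given relations immediately reach Juno, Dana, Zara, Ava.
From those, Priya, Faye — 6 in total.
From those, Vera — 7 in total.
No other element is forced below Hugo by the given relations, so the count is 7.

7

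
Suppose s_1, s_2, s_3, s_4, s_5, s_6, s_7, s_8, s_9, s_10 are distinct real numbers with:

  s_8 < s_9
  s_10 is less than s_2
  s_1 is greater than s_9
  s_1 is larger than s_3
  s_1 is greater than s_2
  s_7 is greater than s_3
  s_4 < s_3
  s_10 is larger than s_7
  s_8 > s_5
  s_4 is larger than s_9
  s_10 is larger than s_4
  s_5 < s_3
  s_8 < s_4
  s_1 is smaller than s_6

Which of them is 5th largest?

s_7

The consecutive relations fix a unique order: s_5 < s_8 < s_9 < s_4 < s_3 < s_7 < s_10 < s_2 < s_1 < s_6.
Counting 5 from the largest end gives s_7.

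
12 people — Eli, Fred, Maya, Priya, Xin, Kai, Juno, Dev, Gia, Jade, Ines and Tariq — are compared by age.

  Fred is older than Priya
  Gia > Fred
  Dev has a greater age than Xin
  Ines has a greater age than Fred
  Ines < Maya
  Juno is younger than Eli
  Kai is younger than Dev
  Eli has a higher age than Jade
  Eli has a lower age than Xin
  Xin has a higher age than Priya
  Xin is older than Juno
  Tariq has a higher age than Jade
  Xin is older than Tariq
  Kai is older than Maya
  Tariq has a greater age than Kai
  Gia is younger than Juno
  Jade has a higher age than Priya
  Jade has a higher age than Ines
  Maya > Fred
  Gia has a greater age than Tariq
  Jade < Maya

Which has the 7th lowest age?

Tariq

The consecutive relations fix a unique order: Priya < Fred < Ines < Jade < Maya < Kai < Tariq < Gia < Juno < Eli < Xin < Dev.
The 7th smallest is Tariq.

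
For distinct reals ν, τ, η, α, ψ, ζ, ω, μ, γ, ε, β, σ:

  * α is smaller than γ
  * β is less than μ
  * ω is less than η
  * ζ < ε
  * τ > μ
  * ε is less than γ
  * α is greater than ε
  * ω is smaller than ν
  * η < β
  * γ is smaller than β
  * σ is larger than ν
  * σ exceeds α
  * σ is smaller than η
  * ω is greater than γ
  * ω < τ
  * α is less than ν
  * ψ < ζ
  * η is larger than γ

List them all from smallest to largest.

ψ < ζ < ε < α < γ < ω < ν < σ < η < β < μ < τ

The consecutive links are each given: ψ < ζ; ζ < ε; ε < α; α < γ; γ < ω; ω < ν; ν < σ; σ < η; η < β; β < μ; μ < τ.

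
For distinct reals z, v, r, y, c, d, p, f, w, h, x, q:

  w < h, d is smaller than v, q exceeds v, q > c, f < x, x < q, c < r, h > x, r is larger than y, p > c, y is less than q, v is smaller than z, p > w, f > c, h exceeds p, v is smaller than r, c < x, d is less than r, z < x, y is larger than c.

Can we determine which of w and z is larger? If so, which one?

Following every chain through w: above w we get p, h.
z is not reached, and no chain runs the other way from z to w.
So the given relations leave the order of w and z undetermined.

undetermined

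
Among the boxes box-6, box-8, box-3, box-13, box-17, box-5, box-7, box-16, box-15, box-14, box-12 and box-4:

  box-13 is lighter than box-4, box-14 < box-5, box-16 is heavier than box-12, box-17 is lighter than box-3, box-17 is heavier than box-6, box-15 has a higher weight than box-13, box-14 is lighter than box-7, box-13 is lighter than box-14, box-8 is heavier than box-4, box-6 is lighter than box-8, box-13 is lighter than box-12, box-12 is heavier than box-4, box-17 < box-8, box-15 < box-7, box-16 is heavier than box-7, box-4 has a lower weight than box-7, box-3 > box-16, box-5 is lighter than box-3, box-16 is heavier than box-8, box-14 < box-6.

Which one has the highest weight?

box-13 is not greatest since box-13 < box-14; box-14 is not greatest since box-14 < box-6; box-6 is not greatest since box-6 < box-17; box-4 is not greatest since box-4 < box-8; box-15 is not greatest since box-15 < box-7; box-7 is not greatest since box-7 < box-16; box-12 is not greatest since box-12 < box-16; box-5 is not greatest since box-5 < box-3; box-17 is not greatest since box-17 < box-8; box-8 is not greatest since box-8 < box-16; box-16 is not greatest since box-16 < box-3.
Only box-3 has nothing above it, so box-3 is the highest weight.

box-3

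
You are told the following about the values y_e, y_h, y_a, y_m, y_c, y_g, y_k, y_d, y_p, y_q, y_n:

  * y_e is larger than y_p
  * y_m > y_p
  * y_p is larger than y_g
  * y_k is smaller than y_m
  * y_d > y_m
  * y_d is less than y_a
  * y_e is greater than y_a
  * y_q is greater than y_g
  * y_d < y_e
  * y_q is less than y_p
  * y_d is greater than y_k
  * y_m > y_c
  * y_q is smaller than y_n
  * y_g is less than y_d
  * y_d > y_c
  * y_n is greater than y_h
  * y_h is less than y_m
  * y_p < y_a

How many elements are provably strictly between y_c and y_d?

1

The relations place y_c below y_d. An element lies strictly between them when it is forced above y_c and also forced below y_d.
Above y_c: {y_m, y_a, y_e}. Below y_d: {y_g, y_q, y_k, y_h, y_p, y_m}.
Intersection: {y_m} — 1.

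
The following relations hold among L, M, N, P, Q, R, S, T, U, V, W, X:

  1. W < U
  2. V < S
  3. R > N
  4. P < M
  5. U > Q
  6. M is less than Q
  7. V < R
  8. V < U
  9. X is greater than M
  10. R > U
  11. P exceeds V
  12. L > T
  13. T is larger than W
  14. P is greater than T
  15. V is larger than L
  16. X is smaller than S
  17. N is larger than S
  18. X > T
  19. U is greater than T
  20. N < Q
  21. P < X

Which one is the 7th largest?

Chaining the given pairs: W < T < L < V < P < M < X < S < N < Q < U < R.
Counting 7 from the largest end gives M.

M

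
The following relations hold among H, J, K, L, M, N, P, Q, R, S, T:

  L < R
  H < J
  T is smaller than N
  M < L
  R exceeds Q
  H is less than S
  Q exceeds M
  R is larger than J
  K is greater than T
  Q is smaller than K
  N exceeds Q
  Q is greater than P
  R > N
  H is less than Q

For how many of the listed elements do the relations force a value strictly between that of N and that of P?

The relations place P below N. An element lies strictly between them when it is forced above P and also forced below N.
Above P: {Q, K, R}. Below N: {T, H, M, Q}.
Intersection: {Q} — 1.

1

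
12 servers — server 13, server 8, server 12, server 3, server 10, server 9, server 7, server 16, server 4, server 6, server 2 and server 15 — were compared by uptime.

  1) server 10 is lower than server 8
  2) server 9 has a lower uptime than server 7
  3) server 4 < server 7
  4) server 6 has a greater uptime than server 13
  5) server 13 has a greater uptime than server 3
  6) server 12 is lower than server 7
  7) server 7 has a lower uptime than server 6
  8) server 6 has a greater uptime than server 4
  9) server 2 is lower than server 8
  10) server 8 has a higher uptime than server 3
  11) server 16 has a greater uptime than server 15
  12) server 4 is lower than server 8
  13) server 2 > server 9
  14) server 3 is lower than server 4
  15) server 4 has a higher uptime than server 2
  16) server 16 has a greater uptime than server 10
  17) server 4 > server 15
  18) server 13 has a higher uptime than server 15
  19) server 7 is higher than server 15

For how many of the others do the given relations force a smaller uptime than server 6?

8

From server 6 the given relations immediately reach server 13, server 4, server 7.
From those, server 3, server 9, server 15, server 2, server 12 — 8 in total.
No other element is forced below server 6 by the given relations, so the count is 8.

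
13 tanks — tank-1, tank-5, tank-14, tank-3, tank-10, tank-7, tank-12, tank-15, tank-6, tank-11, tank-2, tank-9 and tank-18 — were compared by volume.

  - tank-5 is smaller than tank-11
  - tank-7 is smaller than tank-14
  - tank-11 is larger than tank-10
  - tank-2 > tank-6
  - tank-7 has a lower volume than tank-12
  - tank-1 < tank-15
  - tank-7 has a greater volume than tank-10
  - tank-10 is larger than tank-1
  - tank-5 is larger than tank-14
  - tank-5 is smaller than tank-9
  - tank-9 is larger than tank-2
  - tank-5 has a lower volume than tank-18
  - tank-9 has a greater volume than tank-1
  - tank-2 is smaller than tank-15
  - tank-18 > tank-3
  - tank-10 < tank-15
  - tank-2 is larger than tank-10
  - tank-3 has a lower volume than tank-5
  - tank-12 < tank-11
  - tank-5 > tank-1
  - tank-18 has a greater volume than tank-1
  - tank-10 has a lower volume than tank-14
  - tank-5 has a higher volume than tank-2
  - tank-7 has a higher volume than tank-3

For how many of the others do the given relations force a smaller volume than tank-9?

8

The elements the relations force below tank-9 are tank-1, tank-3, tank-10, tank-7, tank-14, tank-6, tank-2, tank-5 — no chain reaches any other.
That is 8.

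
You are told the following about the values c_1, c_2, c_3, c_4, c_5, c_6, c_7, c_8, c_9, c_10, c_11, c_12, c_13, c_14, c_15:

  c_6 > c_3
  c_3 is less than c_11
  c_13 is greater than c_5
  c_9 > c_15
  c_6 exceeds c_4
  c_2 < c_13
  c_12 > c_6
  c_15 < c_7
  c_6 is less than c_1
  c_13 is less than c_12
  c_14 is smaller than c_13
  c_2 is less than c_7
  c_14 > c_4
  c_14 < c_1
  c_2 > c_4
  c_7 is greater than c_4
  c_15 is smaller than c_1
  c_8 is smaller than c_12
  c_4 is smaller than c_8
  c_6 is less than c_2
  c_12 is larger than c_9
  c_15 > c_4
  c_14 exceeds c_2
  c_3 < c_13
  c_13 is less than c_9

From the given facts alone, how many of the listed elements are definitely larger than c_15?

Directly above c_15: c_1, c_7, c_9.
One step further: c_12 (4 so far).
No other element is forced above c_15 by the given relations, so the count is 4.

4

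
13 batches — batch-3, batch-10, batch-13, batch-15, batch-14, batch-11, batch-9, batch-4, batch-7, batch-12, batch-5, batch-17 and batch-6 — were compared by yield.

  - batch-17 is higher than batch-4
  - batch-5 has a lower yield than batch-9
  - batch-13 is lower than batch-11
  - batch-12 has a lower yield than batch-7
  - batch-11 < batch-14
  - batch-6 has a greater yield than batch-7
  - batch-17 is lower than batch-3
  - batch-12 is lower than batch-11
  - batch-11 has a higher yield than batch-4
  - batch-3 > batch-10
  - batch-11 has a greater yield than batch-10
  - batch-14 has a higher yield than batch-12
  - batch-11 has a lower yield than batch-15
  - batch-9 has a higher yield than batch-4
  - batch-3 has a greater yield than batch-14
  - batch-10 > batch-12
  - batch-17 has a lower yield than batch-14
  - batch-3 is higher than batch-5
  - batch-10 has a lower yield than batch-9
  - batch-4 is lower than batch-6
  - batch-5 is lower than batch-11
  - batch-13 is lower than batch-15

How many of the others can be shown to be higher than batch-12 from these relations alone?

8

The elements the relations force above batch-12 are batch-7, batch-10, batch-11, batch-9, batch-14, batch-15, batch-6, batch-3 — no chain reaches any other.
That is 8.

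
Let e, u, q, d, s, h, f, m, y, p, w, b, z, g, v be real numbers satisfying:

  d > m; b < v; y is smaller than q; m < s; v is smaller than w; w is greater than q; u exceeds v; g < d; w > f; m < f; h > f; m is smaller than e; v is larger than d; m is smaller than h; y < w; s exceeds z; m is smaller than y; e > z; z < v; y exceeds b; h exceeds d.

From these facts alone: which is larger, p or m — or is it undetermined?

undetermined

Following every chain through m: above m we get d, e, y, f, h, q, s, v, u, w.
p is not reached, and no chain runs the other way from p to m.
So the given relations leave the order of m and p undetermined.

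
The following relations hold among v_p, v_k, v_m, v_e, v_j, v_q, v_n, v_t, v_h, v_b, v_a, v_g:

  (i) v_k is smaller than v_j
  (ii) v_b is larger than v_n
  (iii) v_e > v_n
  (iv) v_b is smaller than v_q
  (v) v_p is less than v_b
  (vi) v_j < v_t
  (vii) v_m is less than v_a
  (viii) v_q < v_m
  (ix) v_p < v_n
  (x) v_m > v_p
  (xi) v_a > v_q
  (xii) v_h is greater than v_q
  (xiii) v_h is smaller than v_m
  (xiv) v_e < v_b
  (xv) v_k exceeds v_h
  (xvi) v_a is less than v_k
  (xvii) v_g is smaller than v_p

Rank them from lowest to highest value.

Each adjacent pair is fixed by a given relation: v_g < v_p; v_p < v_n; v_n < v_e; v_e < v_b; v_b < v_q; v_q < v_h; v_h < v_m; v_m < v_a; v_a < v_k; v_k < v_j; v_j < v_t. Chaining them end to end gives the full order.

v_g < v_p < v_n < v_e < v_b < v_q < v_h < v_m < v_a < v_k < v_j < v_t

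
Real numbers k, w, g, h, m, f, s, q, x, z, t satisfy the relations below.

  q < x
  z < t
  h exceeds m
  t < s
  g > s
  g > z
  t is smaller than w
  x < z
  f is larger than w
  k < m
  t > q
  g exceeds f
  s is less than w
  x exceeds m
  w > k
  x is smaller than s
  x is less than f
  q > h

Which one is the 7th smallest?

Chaining the given pairs: k < m < h < q < x < z < t < s < w < f < g.
Counting 7 from the smallest end gives t.

t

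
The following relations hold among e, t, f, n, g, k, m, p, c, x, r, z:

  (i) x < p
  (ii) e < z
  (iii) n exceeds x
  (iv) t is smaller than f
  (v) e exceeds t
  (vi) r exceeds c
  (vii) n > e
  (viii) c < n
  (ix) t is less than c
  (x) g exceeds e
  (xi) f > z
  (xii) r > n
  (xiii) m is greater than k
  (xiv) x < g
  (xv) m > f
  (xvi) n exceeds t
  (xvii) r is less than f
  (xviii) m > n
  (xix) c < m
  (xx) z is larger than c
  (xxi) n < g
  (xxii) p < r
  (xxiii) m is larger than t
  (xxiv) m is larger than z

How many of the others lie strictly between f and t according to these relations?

The relations place t below f. An element lies strictly between them when it is forced above t and also forced below f.
Above t: {e, c, n, z, r, m, g}. Below f: {x, e, c, n, p, z, r}.
Intersection: {e, c, n, z, r} — 5.

5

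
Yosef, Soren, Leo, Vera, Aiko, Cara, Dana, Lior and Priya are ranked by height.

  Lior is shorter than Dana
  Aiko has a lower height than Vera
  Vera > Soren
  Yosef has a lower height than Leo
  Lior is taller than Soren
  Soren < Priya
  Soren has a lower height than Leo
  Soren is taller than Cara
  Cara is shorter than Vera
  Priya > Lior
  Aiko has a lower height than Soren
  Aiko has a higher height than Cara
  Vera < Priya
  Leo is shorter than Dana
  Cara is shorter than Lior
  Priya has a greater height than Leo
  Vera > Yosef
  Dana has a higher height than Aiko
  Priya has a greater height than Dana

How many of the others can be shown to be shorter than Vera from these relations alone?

The elements the relations force below Vera are Cara, Aiko, Soren, Yosef — no chain reaches any other.
That is 4.

4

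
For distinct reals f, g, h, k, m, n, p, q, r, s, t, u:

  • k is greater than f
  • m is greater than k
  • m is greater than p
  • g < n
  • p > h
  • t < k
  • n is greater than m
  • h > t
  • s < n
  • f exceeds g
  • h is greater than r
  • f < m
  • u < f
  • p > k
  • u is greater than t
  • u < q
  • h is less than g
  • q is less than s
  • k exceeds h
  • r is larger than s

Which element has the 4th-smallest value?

The consecutive relations fix a unique order: t < u < q < s < r < h < g < f < k < p < m < n.
The 4th smallest is s.

s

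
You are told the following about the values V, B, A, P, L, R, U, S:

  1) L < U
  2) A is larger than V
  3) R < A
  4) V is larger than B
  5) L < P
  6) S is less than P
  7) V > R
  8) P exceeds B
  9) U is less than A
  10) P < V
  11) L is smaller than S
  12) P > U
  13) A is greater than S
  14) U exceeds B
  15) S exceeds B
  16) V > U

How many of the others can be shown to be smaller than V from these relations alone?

The elements the relations force below V are R, B, L, U, S, P — no chain reaches any other.
That is 6.

6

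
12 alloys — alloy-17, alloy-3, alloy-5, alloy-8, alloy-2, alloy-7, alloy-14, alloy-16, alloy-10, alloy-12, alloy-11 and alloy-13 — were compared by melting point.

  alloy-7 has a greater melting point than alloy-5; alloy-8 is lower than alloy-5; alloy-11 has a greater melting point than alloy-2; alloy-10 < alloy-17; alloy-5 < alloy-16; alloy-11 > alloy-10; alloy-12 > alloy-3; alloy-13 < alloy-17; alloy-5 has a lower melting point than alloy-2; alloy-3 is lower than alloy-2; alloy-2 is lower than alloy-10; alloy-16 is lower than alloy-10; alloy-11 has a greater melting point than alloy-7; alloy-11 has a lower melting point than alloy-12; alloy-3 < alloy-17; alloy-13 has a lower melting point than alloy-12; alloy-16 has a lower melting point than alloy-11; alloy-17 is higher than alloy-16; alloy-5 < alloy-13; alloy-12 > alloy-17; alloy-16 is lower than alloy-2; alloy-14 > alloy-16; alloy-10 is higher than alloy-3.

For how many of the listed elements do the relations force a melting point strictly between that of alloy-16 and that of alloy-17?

2

Chaining upward from alloy-16 reaches: alloy-2, alloy-14, alloy-10, alloy-11, alloy-12.
Chaining downward from alloy-17 reaches: alloy-8, alloy-5, alloy-3, alloy-2, alloy-13, alloy-10.
Strictly between alloy-16 and alloy-17 are those in both lists: alloy-2, alloy-10 — 2 elements.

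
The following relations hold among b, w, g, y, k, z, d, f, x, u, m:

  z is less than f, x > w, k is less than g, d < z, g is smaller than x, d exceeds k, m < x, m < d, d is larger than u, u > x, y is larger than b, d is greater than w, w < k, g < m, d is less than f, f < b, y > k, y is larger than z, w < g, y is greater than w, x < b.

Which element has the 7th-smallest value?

Chaining the given pairs: w < k < g < m < x < u < d < z < f < b < y.
Counting 7 from the smallest end gives d.

d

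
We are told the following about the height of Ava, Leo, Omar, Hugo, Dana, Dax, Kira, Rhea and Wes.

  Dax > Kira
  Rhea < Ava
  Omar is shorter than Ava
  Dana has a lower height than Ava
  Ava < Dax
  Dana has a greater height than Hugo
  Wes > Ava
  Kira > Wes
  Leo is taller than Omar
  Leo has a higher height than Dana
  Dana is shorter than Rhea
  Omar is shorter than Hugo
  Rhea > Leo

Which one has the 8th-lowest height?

Kira

Chaining the given pairs: Omar < Hugo < Dana < Leo < Rhea < Ava < Wes < Kira < Dax.
Counting 8 from the smallest end gives Kira.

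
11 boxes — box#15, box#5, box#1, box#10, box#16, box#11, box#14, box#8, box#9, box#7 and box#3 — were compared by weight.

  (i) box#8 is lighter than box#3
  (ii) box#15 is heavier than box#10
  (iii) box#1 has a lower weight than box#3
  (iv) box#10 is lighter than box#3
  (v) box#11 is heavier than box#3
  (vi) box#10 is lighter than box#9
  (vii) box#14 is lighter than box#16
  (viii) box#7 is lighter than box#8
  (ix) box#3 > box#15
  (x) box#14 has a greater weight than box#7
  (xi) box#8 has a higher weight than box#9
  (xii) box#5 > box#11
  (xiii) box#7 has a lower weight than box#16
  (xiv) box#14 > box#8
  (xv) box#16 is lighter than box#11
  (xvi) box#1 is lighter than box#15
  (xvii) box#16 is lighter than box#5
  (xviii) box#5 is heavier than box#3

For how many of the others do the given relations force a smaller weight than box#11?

Directly below box#11: box#3, box#16.
One step further: box#10, box#7, box#1, box#8, box#15, box#14 (8 so far).
One step further: box#9 (9 so far).
No other element is forced below box#11 by the given relations, so the count is 9.

9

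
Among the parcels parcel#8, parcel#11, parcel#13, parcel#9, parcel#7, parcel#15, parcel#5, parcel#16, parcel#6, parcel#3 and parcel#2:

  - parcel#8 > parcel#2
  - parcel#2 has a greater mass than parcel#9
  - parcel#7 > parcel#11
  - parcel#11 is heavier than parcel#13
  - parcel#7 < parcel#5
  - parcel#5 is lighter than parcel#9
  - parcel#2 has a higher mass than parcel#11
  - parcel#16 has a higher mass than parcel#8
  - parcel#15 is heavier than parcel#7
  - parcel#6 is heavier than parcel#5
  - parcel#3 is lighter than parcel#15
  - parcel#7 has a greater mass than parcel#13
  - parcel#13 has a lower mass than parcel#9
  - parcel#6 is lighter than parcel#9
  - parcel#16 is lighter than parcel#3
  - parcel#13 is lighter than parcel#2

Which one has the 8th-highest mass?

The consecutive relations fix a unique order: parcel#13 < parcel#11 < parcel#7 < parcel#5 < parcel#6 < parcel#9 < parcel#2 < parcel#8 < parcel#16 < parcel#3 < parcel#15.
Counting 8 from the largest end gives parcel#5.

parcel#5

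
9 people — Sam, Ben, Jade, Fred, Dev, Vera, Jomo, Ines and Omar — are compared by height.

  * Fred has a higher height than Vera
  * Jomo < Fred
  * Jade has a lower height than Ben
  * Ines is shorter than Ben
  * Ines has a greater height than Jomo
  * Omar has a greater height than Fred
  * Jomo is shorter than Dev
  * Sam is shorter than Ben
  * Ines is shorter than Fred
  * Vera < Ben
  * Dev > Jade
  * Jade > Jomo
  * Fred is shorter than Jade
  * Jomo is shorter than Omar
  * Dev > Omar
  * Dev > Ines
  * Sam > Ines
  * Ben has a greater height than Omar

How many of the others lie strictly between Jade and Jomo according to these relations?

The relations place Jomo below Jade. An element lies strictly between them when it is forced above Jomo and also forced below Jade.
Above Jomo: {Ines, Fred, Omar, Sam, Dev, Ben}. Below Jade: {Vera, Ines, Fred}.
Intersection: {Ines, Fred} — 2.

2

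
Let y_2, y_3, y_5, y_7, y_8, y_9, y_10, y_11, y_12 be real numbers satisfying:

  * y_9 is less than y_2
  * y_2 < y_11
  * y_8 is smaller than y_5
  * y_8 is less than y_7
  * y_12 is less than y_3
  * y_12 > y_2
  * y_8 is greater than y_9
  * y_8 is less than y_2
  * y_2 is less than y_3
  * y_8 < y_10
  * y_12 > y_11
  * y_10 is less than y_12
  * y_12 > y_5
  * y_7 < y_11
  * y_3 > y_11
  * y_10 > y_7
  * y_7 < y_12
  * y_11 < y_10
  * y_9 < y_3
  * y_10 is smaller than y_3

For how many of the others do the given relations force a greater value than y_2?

4

From y_2 the given relations immediately reach y_11, y_12, y_3.
From those, y_10 — 4 in total.
No other element is forced above y_2 by the given relations, so the count is 4.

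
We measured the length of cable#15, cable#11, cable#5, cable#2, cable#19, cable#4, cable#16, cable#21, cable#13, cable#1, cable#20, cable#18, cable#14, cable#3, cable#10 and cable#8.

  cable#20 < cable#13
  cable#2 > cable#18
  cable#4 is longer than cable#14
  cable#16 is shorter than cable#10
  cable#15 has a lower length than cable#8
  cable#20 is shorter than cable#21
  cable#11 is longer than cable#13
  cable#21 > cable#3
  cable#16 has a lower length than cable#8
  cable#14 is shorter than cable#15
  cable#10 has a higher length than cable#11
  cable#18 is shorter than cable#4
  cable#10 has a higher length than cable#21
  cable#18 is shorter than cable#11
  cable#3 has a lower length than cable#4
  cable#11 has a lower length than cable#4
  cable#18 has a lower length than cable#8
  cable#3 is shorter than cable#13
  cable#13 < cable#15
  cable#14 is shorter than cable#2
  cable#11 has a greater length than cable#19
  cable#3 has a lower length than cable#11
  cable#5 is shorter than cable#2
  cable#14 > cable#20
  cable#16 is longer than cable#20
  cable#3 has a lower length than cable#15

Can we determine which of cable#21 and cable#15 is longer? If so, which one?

Following every chain through cable#21: above cable#21 we get cable#10; below cable#21 we get cable#20, cable#3.
cable#15 is not reached, and no chain runs the other way from cable#15 to cable#21.
So the given relations leave the order of cable#21 and cable#15 undetermined.

undetermined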